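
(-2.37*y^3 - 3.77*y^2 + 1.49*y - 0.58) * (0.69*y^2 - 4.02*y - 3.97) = -1.6353*y^5 + 6.9261*y^4 + 25.5924*y^3 + 8.5769*y^2 - 3.5837*y + 2.3026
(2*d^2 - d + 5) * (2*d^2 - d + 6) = 4*d^4 - 4*d^3 + 23*d^2 - 11*d + 30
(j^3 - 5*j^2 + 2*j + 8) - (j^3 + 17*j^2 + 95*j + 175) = -22*j^2 - 93*j - 167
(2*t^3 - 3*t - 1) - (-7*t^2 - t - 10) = 2*t^3 + 7*t^2 - 2*t + 9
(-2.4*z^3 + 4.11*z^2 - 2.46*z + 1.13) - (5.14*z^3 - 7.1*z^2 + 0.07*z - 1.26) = -7.54*z^3 + 11.21*z^2 - 2.53*z + 2.39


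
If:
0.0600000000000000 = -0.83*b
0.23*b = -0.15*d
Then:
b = -0.07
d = 0.11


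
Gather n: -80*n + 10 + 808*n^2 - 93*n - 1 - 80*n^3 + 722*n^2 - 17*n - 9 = -80*n^3 + 1530*n^2 - 190*n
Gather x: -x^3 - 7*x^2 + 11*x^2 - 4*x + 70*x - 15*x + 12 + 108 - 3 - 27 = -x^3 + 4*x^2 + 51*x + 90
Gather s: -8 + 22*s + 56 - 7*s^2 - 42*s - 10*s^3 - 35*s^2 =-10*s^3 - 42*s^2 - 20*s + 48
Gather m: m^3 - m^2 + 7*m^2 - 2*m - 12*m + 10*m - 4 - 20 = m^3 + 6*m^2 - 4*m - 24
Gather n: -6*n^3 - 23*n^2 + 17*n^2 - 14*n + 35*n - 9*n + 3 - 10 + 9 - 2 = -6*n^3 - 6*n^2 + 12*n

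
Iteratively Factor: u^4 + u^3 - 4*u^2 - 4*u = (u)*(u^3 + u^2 - 4*u - 4) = u*(u - 2)*(u^2 + 3*u + 2) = u*(u - 2)*(u + 1)*(u + 2)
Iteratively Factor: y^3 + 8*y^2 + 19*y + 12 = (y + 1)*(y^2 + 7*y + 12) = (y + 1)*(y + 4)*(y + 3)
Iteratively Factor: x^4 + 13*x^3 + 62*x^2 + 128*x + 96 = (x + 4)*(x^3 + 9*x^2 + 26*x + 24) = (x + 4)^2*(x^2 + 5*x + 6) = (x + 2)*(x + 4)^2*(x + 3)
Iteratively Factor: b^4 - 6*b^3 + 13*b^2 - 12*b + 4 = (b - 1)*(b^3 - 5*b^2 + 8*b - 4) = (b - 2)*(b - 1)*(b^2 - 3*b + 2) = (b - 2)*(b - 1)^2*(b - 2)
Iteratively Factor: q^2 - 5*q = (q)*(q - 5)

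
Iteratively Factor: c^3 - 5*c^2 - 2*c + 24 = (c - 3)*(c^2 - 2*c - 8) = (c - 4)*(c - 3)*(c + 2)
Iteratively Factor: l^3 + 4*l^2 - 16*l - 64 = (l - 4)*(l^2 + 8*l + 16) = (l - 4)*(l + 4)*(l + 4)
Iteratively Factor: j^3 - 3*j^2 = (j)*(j^2 - 3*j) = j*(j - 3)*(j)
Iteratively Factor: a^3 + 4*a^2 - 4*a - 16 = (a - 2)*(a^2 + 6*a + 8) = (a - 2)*(a + 2)*(a + 4)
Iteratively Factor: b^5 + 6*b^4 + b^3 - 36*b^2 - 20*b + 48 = (b + 3)*(b^4 + 3*b^3 - 8*b^2 - 12*b + 16) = (b - 2)*(b + 3)*(b^3 + 5*b^2 + 2*b - 8) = (b - 2)*(b + 3)*(b + 4)*(b^2 + b - 2) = (b - 2)*(b - 1)*(b + 3)*(b + 4)*(b + 2)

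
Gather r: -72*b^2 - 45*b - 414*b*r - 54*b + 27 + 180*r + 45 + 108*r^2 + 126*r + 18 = -72*b^2 - 99*b + 108*r^2 + r*(306 - 414*b) + 90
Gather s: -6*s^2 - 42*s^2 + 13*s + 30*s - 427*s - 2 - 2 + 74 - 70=-48*s^2 - 384*s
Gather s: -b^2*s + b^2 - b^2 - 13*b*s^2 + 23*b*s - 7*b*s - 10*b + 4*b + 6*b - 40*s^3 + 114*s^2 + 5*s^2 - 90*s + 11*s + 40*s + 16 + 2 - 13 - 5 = -40*s^3 + s^2*(119 - 13*b) + s*(-b^2 + 16*b - 39)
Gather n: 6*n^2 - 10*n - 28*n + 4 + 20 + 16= 6*n^2 - 38*n + 40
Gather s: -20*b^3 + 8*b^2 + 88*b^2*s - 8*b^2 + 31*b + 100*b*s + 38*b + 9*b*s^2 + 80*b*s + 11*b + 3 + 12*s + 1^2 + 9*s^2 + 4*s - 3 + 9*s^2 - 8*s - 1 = -20*b^3 + 80*b + s^2*(9*b + 18) + s*(88*b^2 + 180*b + 8)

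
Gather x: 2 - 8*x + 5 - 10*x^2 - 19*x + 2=-10*x^2 - 27*x + 9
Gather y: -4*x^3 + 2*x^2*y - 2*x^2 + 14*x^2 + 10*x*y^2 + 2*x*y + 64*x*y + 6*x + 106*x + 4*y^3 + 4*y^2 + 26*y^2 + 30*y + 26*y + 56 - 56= -4*x^3 + 12*x^2 + 112*x + 4*y^3 + y^2*(10*x + 30) + y*(2*x^2 + 66*x + 56)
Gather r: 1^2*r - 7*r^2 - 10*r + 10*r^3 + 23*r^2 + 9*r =10*r^3 + 16*r^2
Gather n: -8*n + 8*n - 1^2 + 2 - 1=0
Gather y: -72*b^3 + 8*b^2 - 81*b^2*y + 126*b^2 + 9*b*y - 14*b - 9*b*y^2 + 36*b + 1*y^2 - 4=-72*b^3 + 134*b^2 + 22*b + y^2*(1 - 9*b) + y*(-81*b^2 + 9*b) - 4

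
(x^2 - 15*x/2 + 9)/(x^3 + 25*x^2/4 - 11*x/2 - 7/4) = 2*(2*x^2 - 15*x + 18)/(4*x^3 + 25*x^2 - 22*x - 7)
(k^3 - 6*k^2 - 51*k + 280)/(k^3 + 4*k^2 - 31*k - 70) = (k - 8)/(k + 2)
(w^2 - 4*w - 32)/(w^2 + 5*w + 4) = (w - 8)/(w + 1)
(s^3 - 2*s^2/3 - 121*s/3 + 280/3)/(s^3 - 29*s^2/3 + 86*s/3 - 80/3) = (s + 7)/(s - 2)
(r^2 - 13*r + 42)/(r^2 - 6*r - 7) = (r - 6)/(r + 1)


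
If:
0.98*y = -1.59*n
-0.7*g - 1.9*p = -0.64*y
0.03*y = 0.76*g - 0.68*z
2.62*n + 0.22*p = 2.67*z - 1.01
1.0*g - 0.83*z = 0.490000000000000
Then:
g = -71.11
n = -94.85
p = 78.03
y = 153.89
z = -86.26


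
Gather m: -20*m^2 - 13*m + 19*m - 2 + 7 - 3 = -20*m^2 + 6*m + 2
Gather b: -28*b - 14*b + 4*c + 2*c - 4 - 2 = -42*b + 6*c - 6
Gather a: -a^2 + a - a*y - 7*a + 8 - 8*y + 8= -a^2 + a*(-y - 6) - 8*y + 16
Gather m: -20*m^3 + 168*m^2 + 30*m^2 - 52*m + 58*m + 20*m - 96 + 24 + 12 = -20*m^3 + 198*m^2 + 26*m - 60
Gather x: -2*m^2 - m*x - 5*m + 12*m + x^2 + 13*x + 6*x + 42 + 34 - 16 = -2*m^2 + 7*m + x^2 + x*(19 - m) + 60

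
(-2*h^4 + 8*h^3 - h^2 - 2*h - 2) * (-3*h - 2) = 6*h^5 - 20*h^4 - 13*h^3 + 8*h^2 + 10*h + 4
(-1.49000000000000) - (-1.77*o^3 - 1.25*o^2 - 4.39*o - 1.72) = 1.77*o^3 + 1.25*o^2 + 4.39*o + 0.23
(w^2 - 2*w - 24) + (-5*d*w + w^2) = -5*d*w + 2*w^2 - 2*w - 24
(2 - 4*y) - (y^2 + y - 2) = -y^2 - 5*y + 4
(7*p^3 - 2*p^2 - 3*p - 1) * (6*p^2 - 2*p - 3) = 42*p^5 - 26*p^4 - 35*p^3 + 6*p^2 + 11*p + 3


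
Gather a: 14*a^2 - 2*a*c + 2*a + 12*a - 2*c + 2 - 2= 14*a^2 + a*(14 - 2*c) - 2*c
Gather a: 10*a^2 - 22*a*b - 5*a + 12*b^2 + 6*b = 10*a^2 + a*(-22*b - 5) + 12*b^2 + 6*b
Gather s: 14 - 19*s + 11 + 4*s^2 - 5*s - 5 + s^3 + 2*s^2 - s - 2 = s^3 + 6*s^2 - 25*s + 18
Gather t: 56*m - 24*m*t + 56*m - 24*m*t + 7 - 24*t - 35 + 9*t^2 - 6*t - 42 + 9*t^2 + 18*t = 112*m + 18*t^2 + t*(-48*m - 12) - 70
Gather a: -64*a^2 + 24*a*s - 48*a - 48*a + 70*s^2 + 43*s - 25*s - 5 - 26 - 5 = -64*a^2 + a*(24*s - 96) + 70*s^2 + 18*s - 36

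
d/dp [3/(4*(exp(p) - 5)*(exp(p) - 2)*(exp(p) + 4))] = 9*(-exp(2*p) + 2*exp(p) + 6)*exp(p)/(4*(exp(6*p) - 6*exp(5*p) - 27*exp(4*p) + 188*exp(3*p) + 84*exp(2*p) - 1440*exp(p) + 1600))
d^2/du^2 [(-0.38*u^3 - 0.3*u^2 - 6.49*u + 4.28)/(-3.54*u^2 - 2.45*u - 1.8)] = (157.175548*u^3 - 323.226288*u^2 - 463.46112*u - 52.13488)/(44.361864*u^6 + 92.10726*u^5 + 131.41719*u^4 + 108.374525*u^3 + 66.8223*u^2 + 23.814*u + 5.832)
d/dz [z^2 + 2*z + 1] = 2*z + 2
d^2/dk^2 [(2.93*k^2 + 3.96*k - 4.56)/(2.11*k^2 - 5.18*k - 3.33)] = (1.4210854715202e-14*k^4 + 99.3092599999999*k^3 + 1.712898*k^2 + 465.984216*k - 380.425638)/(9.393931*k^6 - 69.185634*k^5 + 125.372613*k^4 + 79.385572*k^3 - 197.862939*k^2 - 172.321506*k - 36.926037)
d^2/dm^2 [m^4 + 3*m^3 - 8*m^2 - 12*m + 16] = 12*m^2 + 18*m - 16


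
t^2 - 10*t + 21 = (t - 7)*(t - 3)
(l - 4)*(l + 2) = l^2 - 2*l - 8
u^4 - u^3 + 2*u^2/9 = u^2*(u - 2/3)*(u - 1/3)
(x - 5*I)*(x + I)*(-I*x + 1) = -I*x^3 - 3*x^2 - 9*I*x + 5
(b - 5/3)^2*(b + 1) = b^3 - 7*b^2/3 - 5*b/9 + 25/9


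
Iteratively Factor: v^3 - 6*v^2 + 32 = (v + 2)*(v^2 - 8*v + 16) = (v - 4)*(v + 2)*(v - 4)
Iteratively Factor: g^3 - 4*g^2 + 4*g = (g - 2)*(g^2 - 2*g) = g*(g - 2)*(g - 2)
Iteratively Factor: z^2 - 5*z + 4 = (z - 4)*(z - 1)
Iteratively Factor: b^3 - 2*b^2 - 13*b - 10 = (b + 2)*(b^2 - 4*b - 5) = (b - 5)*(b + 2)*(b + 1)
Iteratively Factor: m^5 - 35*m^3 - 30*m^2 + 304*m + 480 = (m + 3)*(m^4 - 3*m^3 - 26*m^2 + 48*m + 160) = (m + 3)*(m + 4)*(m^3 - 7*m^2 + 2*m + 40) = (m - 4)*(m + 3)*(m + 4)*(m^2 - 3*m - 10) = (m - 5)*(m - 4)*(m + 3)*(m + 4)*(m + 2)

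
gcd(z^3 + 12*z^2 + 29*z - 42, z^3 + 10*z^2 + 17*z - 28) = z^2 + 6*z - 7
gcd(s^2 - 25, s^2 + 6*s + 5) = s + 5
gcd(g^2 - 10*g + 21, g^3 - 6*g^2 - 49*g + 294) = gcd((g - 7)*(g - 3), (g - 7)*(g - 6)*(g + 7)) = g - 7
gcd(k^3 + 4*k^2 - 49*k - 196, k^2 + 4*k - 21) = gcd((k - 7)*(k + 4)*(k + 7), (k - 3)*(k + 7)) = k + 7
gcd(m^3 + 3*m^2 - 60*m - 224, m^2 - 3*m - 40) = m - 8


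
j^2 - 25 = (j - 5)*(j + 5)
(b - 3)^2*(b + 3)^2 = b^4 - 18*b^2 + 81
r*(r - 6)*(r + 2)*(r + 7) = r^4 + 3*r^3 - 40*r^2 - 84*r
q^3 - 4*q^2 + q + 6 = (q - 3)*(q - 2)*(q + 1)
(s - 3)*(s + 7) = s^2 + 4*s - 21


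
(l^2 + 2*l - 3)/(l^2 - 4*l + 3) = (l + 3)/(l - 3)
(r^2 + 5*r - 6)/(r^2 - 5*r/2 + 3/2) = 2*(r + 6)/(2*r - 3)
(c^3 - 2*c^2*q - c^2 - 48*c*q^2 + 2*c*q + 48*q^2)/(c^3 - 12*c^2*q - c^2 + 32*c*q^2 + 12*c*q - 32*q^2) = (-c - 6*q)/(-c + 4*q)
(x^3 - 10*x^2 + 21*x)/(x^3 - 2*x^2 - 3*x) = (x - 7)/(x + 1)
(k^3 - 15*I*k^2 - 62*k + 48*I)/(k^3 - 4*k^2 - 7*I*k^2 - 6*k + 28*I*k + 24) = (k - 8*I)/(k - 4)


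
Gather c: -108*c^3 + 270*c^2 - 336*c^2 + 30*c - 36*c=-108*c^3 - 66*c^2 - 6*c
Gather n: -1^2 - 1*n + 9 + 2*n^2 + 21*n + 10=2*n^2 + 20*n + 18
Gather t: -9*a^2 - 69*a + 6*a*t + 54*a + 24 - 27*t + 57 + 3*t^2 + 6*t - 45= -9*a^2 - 15*a + 3*t^2 + t*(6*a - 21) + 36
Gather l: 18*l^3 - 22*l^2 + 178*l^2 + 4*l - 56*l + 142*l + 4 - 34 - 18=18*l^3 + 156*l^2 + 90*l - 48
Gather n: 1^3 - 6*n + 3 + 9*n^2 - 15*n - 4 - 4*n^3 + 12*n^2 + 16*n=-4*n^3 + 21*n^2 - 5*n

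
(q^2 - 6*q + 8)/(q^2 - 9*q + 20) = (q - 2)/(q - 5)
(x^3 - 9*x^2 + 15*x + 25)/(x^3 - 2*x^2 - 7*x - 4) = (x^2 - 10*x + 25)/(x^2 - 3*x - 4)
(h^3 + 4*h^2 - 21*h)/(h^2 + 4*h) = (h^2 + 4*h - 21)/(h + 4)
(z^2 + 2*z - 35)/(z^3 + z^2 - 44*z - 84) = (z^2 + 2*z - 35)/(z^3 + z^2 - 44*z - 84)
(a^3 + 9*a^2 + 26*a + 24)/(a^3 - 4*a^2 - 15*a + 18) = (a^2 + 6*a + 8)/(a^2 - 7*a + 6)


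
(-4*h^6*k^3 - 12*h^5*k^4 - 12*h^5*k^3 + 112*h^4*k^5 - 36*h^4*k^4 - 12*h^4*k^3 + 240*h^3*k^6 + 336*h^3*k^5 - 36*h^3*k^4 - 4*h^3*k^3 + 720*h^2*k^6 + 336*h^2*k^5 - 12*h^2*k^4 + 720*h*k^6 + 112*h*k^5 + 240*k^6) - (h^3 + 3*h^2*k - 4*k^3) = -4*h^6*k^3 - 12*h^5*k^4 - 12*h^5*k^3 + 112*h^4*k^5 - 36*h^4*k^4 - 12*h^4*k^3 + 240*h^3*k^6 + 336*h^3*k^5 - 36*h^3*k^4 - 4*h^3*k^3 - h^3 + 720*h^2*k^6 + 336*h^2*k^5 - 12*h^2*k^4 - 3*h^2*k + 720*h*k^6 + 112*h*k^5 + 240*k^6 + 4*k^3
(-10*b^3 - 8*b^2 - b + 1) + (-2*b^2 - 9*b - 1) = -10*b^3 - 10*b^2 - 10*b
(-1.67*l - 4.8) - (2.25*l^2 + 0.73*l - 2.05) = -2.25*l^2 - 2.4*l - 2.75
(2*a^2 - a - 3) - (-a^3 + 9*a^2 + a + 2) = a^3 - 7*a^2 - 2*a - 5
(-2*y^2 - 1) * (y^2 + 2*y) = -2*y^4 - 4*y^3 - y^2 - 2*y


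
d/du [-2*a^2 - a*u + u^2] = -a + 2*u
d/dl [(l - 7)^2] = 2*l - 14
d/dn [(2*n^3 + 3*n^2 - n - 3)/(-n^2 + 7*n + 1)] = 2*(-n^4 + 14*n^3 + 13*n^2 + 10)/(n^4 - 14*n^3 + 47*n^2 + 14*n + 1)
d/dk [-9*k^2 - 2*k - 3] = -18*k - 2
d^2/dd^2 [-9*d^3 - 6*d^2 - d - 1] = -54*d - 12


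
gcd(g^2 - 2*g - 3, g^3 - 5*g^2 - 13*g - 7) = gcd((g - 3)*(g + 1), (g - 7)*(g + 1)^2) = g + 1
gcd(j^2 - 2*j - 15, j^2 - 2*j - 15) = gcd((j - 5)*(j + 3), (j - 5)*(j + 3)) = j^2 - 2*j - 15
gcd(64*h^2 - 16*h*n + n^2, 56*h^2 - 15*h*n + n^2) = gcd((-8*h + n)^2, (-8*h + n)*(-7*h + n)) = 8*h - n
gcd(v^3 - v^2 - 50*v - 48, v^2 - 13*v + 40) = v - 8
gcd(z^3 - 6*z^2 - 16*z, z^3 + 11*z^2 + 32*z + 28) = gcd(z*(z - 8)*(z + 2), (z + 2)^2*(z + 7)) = z + 2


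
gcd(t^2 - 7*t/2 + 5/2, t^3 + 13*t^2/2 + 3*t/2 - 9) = t - 1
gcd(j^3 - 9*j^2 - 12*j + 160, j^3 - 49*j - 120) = j - 8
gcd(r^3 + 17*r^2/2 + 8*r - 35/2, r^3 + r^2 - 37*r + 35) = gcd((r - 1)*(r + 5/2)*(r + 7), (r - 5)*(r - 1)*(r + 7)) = r^2 + 6*r - 7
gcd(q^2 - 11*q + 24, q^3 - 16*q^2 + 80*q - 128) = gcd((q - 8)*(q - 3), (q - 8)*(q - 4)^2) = q - 8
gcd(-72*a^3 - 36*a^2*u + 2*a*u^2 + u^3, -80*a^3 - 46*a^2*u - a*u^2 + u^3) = 2*a + u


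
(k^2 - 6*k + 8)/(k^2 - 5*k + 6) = (k - 4)/(k - 3)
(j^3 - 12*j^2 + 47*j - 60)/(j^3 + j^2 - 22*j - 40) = (j^2 - 7*j + 12)/(j^2 + 6*j + 8)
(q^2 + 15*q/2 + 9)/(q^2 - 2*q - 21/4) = 2*(q + 6)/(2*q - 7)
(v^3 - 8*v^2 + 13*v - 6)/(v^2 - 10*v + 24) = (v^2 - 2*v + 1)/(v - 4)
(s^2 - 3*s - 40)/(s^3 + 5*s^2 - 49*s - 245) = (s - 8)/(s^2 - 49)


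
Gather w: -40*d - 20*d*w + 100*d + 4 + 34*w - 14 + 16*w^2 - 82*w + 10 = 60*d + 16*w^2 + w*(-20*d - 48)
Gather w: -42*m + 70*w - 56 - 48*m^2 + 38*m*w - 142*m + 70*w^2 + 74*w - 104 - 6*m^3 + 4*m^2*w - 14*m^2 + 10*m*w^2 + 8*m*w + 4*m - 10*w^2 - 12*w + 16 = -6*m^3 - 62*m^2 - 180*m + w^2*(10*m + 60) + w*(4*m^2 + 46*m + 132) - 144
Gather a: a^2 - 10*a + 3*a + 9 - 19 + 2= a^2 - 7*a - 8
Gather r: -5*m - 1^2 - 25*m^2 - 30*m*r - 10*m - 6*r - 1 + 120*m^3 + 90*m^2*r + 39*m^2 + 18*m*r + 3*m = 120*m^3 + 14*m^2 - 12*m + r*(90*m^2 - 12*m - 6) - 2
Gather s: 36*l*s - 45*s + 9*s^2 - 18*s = 9*s^2 + s*(36*l - 63)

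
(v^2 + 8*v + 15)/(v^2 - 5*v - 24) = (v + 5)/(v - 8)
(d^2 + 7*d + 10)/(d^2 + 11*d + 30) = (d + 2)/(d + 6)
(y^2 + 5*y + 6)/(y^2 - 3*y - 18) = (y + 2)/(y - 6)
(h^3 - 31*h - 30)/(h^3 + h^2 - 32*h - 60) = (h + 1)/(h + 2)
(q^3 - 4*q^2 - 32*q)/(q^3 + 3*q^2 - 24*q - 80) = q*(q - 8)/(q^2 - q - 20)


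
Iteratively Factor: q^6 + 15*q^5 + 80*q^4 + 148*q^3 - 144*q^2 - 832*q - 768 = (q + 3)*(q^5 + 12*q^4 + 44*q^3 + 16*q^2 - 192*q - 256) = (q - 2)*(q + 3)*(q^4 + 14*q^3 + 72*q^2 + 160*q + 128) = (q - 2)*(q + 3)*(q + 4)*(q^3 + 10*q^2 + 32*q + 32) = (q - 2)*(q + 2)*(q + 3)*(q + 4)*(q^2 + 8*q + 16) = (q - 2)*(q + 2)*(q + 3)*(q + 4)^2*(q + 4)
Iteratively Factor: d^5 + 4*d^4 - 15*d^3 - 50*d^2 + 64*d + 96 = (d - 3)*(d^4 + 7*d^3 + 6*d^2 - 32*d - 32) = (d - 3)*(d + 1)*(d^3 + 6*d^2 - 32) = (d - 3)*(d + 1)*(d + 4)*(d^2 + 2*d - 8) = (d - 3)*(d + 1)*(d + 4)^2*(d - 2)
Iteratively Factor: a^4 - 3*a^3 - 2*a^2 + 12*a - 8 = (a - 2)*(a^3 - a^2 - 4*a + 4) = (a - 2)*(a - 1)*(a^2 - 4) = (a - 2)^2*(a - 1)*(a + 2)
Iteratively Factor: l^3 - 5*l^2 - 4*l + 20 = (l - 2)*(l^2 - 3*l - 10) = (l - 5)*(l - 2)*(l + 2)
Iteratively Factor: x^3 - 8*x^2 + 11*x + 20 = (x - 4)*(x^2 - 4*x - 5) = (x - 4)*(x + 1)*(x - 5)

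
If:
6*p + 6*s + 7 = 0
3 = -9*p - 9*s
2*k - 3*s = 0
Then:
No Solution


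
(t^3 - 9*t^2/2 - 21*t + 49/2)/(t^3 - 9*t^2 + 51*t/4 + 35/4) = 2*(2*t^2 + 5*t - 7)/(4*t^2 - 8*t - 5)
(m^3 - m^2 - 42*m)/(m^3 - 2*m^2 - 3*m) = (-m^2 + m + 42)/(-m^2 + 2*m + 3)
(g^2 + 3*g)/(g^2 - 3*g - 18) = g/(g - 6)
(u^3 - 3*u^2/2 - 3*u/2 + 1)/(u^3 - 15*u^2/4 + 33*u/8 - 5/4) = 4*(u + 1)/(4*u - 5)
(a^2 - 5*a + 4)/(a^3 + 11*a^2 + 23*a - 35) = (a - 4)/(a^2 + 12*a + 35)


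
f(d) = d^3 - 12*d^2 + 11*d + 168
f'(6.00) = -25.00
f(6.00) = 18.00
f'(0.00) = 11.00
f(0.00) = 168.00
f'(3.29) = -35.49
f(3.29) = 109.91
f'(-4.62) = 185.91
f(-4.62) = -237.56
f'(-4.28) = 168.68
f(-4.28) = -177.30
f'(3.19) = -35.03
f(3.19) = 113.44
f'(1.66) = -20.57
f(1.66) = 157.77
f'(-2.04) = 72.44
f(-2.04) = 87.13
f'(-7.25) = 342.69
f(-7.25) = -923.58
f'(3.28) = -35.44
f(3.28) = 110.27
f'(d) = 3*d^2 - 24*d + 11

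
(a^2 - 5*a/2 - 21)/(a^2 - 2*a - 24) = (a + 7/2)/(a + 4)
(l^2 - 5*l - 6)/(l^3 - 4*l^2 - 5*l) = (l - 6)/(l*(l - 5))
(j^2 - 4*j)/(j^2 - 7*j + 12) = j/(j - 3)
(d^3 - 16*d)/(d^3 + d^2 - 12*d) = (d - 4)/(d - 3)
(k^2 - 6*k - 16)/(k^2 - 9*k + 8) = (k + 2)/(k - 1)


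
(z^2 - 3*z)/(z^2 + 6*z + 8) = z*(z - 3)/(z^2 + 6*z + 8)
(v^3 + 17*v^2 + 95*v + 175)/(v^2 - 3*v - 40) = (v^2 + 12*v + 35)/(v - 8)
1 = 1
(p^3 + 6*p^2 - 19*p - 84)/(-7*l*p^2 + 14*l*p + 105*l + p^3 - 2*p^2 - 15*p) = (p^2 + 3*p - 28)/(-7*l*p + 35*l + p^2 - 5*p)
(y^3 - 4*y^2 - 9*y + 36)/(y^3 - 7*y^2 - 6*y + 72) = (y - 3)/(y - 6)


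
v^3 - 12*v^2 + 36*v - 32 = (v - 8)*(v - 2)^2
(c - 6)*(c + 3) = c^2 - 3*c - 18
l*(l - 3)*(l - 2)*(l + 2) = l^4 - 3*l^3 - 4*l^2 + 12*l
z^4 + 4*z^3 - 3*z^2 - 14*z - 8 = (z - 2)*(z + 1)^2*(z + 4)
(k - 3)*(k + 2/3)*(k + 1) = k^3 - 4*k^2/3 - 13*k/3 - 2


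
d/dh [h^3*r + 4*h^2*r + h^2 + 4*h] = 3*h^2*r + 8*h*r + 2*h + 4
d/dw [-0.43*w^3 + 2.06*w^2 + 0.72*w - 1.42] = -1.29*w^2 + 4.12*w + 0.72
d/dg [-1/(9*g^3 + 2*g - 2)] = (27*g^2 + 2)/(9*g^3 + 2*g - 2)^2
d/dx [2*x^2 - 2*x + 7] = 4*x - 2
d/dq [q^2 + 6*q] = 2*q + 6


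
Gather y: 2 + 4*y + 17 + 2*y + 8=6*y + 27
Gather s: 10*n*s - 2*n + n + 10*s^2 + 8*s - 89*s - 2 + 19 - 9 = -n + 10*s^2 + s*(10*n - 81) + 8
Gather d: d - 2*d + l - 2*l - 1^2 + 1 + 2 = -d - l + 2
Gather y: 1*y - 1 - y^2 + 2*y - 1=-y^2 + 3*y - 2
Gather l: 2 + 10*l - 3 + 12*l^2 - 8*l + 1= 12*l^2 + 2*l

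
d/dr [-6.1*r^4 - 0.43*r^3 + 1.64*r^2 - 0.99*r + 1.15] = -24.4*r^3 - 1.29*r^2 + 3.28*r - 0.99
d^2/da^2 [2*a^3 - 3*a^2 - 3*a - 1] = 12*a - 6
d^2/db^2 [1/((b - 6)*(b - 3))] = 2*((b - 6)^2 + (b - 6)*(b - 3) + (b - 3)^2)/((b - 6)^3*(b - 3)^3)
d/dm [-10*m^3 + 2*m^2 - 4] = 2*m*(2 - 15*m)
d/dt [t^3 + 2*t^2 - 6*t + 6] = 3*t^2 + 4*t - 6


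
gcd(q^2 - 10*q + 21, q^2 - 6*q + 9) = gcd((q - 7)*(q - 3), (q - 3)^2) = q - 3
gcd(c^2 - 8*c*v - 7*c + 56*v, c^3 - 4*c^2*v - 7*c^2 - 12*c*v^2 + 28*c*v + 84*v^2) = c - 7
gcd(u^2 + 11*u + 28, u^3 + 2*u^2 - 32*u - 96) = u + 4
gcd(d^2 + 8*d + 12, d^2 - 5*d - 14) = d + 2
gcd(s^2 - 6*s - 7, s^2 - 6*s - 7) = s^2 - 6*s - 7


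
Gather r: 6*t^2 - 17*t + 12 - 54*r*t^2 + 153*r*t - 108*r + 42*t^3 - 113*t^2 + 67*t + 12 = r*(-54*t^2 + 153*t - 108) + 42*t^3 - 107*t^2 + 50*t + 24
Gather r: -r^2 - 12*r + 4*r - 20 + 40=-r^2 - 8*r + 20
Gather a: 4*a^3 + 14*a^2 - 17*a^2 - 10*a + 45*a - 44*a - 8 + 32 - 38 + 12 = 4*a^3 - 3*a^2 - 9*a - 2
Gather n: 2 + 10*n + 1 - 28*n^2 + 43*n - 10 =-28*n^2 + 53*n - 7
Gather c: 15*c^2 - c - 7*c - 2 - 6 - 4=15*c^2 - 8*c - 12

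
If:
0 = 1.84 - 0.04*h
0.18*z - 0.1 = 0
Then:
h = 46.00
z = 0.56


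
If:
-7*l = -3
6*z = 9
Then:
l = 3/7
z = 3/2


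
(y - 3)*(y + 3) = y^2 - 9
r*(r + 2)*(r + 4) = r^3 + 6*r^2 + 8*r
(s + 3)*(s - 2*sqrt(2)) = s^2 - 2*sqrt(2)*s + 3*s - 6*sqrt(2)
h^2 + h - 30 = (h - 5)*(h + 6)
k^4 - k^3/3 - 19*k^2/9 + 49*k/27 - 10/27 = (k - 1)*(k - 2/3)*(k - 1/3)*(k + 5/3)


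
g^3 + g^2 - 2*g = g*(g - 1)*(g + 2)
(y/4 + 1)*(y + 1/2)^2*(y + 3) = y^4/4 + 2*y^3 + 77*y^2/16 + 55*y/16 + 3/4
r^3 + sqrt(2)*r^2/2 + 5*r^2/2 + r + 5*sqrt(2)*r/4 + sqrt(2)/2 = (r + 1/2)*(r + 2)*(r + sqrt(2)/2)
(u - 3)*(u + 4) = u^2 + u - 12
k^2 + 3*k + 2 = (k + 1)*(k + 2)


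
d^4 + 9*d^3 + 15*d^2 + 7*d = d*(d + 1)^2*(d + 7)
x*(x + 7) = x^2 + 7*x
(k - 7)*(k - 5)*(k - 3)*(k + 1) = k^4 - 14*k^3 + 56*k^2 - 34*k - 105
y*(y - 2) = y^2 - 2*y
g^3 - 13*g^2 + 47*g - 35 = (g - 7)*(g - 5)*(g - 1)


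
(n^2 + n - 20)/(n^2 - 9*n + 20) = (n + 5)/(n - 5)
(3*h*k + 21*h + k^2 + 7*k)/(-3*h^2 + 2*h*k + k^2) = (-k - 7)/(h - k)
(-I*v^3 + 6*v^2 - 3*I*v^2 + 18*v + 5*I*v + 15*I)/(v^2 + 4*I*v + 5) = (-I*v^2 + v*(1 - 3*I) + 3)/(v - I)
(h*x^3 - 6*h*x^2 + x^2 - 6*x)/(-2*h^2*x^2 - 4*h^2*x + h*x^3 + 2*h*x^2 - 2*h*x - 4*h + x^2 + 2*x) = x*(x - 6)/(-2*h*x - 4*h + x^2 + 2*x)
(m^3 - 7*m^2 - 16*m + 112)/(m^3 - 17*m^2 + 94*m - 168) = (m + 4)/(m - 6)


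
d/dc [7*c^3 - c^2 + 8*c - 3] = 21*c^2 - 2*c + 8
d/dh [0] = 0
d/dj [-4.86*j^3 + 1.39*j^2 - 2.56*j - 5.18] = -14.58*j^2 + 2.78*j - 2.56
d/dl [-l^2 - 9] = -2*l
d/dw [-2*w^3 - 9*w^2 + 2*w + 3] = -6*w^2 - 18*w + 2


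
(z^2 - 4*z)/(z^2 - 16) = z/(z + 4)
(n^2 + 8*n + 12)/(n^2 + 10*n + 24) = (n + 2)/(n + 4)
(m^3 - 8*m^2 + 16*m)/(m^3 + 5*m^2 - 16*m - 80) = m*(m - 4)/(m^2 + 9*m + 20)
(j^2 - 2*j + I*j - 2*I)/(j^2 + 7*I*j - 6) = (j - 2)/(j + 6*I)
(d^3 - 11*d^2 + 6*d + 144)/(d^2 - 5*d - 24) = d - 6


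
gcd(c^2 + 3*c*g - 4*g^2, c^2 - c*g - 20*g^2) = c + 4*g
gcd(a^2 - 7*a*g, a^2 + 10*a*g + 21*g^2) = 1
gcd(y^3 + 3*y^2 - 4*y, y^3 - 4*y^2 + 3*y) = y^2 - y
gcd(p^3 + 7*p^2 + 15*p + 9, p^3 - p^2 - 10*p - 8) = p + 1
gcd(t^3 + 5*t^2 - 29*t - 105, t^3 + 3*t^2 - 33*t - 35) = t^2 + 2*t - 35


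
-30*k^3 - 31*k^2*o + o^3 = (-6*k + o)*(k + o)*(5*k + o)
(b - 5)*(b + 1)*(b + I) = b^3 - 4*b^2 + I*b^2 - 5*b - 4*I*b - 5*I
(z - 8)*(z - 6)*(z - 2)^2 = z^4 - 18*z^3 + 108*z^2 - 248*z + 192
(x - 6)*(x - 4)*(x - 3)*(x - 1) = x^4 - 14*x^3 + 67*x^2 - 126*x + 72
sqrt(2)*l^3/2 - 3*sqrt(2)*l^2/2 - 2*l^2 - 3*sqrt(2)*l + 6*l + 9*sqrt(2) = (l - 3)*(l - 3*sqrt(2))*(sqrt(2)*l/2 + 1)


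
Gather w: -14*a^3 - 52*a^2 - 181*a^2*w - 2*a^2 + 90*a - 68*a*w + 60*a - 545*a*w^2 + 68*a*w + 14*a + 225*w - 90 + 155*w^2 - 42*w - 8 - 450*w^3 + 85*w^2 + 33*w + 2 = -14*a^3 - 54*a^2 + 164*a - 450*w^3 + w^2*(240 - 545*a) + w*(216 - 181*a^2) - 96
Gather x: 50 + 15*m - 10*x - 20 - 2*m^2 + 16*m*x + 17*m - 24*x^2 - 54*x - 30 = -2*m^2 + 32*m - 24*x^2 + x*(16*m - 64)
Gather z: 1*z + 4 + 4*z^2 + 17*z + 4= 4*z^2 + 18*z + 8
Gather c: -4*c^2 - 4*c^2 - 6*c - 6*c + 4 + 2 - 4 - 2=-8*c^2 - 12*c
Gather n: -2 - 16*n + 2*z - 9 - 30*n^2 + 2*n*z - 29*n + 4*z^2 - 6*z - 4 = -30*n^2 + n*(2*z - 45) + 4*z^2 - 4*z - 15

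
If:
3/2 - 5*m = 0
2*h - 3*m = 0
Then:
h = 9/20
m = 3/10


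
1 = 1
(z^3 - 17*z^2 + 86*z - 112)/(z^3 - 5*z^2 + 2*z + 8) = (z^2 - 15*z + 56)/(z^2 - 3*z - 4)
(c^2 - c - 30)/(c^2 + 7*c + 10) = (c - 6)/(c + 2)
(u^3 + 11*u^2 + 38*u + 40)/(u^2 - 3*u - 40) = (u^2 + 6*u + 8)/(u - 8)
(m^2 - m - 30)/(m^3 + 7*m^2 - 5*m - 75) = (m - 6)/(m^2 + 2*m - 15)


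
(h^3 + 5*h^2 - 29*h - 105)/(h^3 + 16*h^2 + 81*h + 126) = (h - 5)/(h + 6)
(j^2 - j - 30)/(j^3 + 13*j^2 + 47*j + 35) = (j - 6)/(j^2 + 8*j + 7)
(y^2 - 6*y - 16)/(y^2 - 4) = (y - 8)/(y - 2)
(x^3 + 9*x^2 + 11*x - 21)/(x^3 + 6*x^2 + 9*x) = (x^2 + 6*x - 7)/(x*(x + 3))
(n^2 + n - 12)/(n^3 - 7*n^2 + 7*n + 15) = (n + 4)/(n^2 - 4*n - 5)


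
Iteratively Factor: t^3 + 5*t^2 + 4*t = (t + 1)*(t^2 + 4*t) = t*(t + 1)*(t + 4)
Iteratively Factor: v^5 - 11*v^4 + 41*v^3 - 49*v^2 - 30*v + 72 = (v - 3)*(v^4 - 8*v^3 + 17*v^2 + 2*v - 24) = (v - 3)^2*(v^3 - 5*v^2 + 2*v + 8) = (v - 4)*(v - 3)^2*(v^2 - v - 2) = (v - 4)*(v - 3)^2*(v + 1)*(v - 2)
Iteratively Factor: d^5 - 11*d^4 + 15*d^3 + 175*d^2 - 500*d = (d)*(d^4 - 11*d^3 + 15*d^2 + 175*d - 500) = d*(d + 4)*(d^3 - 15*d^2 + 75*d - 125) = d*(d - 5)*(d + 4)*(d^2 - 10*d + 25) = d*(d - 5)^2*(d + 4)*(d - 5)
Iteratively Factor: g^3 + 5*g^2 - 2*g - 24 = (g + 3)*(g^2 + 2*g - 8) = (g + 3)*(g + 4)*(g - 2)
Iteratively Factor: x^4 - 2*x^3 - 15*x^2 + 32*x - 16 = (x - 4)*(x^3 + 2*x^2 - 7*x + 4) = (x - 4)*(x - 1)*(x^2 + 3*x - 4) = (x - 4)*(x - 1)*(x + 4)*(x - 1)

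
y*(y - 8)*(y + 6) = y^3 - 2*y^2 - 48*y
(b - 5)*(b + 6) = b^2 + b - 30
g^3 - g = g*(g - 1)*(g + 1)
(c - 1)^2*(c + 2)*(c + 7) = c^4 + 7*c^3 - 3*c^2 - 19*c + 14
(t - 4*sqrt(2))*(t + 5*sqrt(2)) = t^2 + sqrt(2)*t - 40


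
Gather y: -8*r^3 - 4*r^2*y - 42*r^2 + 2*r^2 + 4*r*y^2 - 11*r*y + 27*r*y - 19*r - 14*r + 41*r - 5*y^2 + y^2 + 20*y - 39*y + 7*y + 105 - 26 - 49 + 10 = -8*r^3 - 40*r^2 + 8*r + y^2*(4*r - 4) + y*(-4*r^2 + 16*r - 12) + 40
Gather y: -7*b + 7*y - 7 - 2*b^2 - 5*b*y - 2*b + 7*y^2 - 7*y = -2*b^2 - 5*b*y - 9*b + 7*y^2 - 7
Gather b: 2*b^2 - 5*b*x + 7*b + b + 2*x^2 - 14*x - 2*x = 2*b^2 + b*(8 - 5*x) + 2*x^2 - 16*x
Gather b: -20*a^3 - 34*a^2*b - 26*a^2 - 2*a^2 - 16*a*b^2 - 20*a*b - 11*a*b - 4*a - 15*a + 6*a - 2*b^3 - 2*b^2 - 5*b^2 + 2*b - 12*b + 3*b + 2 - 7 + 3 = -20*a^3 - 28*a^2 - 13*a - 2*b^3 + b^2*(-16*a - 7) + b*(-34*a^2 - 31*a - 7) - 2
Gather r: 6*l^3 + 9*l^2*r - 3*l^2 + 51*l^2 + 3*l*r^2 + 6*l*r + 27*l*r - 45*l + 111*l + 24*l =6*l^3 + 48*l^2 + 3*l*r^2 + 90*l + r*(9*l^2 + 33*l)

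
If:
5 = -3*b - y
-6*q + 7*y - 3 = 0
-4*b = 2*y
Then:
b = -5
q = 67/6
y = 10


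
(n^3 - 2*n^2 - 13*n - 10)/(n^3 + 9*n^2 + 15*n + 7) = (n^2 - 3*n - 10)/(n^2 + 8*n + 7)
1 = 1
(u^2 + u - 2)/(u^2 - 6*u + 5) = (u + 2)/(u - 5)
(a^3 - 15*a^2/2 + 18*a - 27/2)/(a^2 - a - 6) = (2*a^2 - 9*a + 9)/(2*(a + 2))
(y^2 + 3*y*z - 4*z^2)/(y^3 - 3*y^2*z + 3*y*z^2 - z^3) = (y + 4*z)/(y^2 - 2*y*z + z^2)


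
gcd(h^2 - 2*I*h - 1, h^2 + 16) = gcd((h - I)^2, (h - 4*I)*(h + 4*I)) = 1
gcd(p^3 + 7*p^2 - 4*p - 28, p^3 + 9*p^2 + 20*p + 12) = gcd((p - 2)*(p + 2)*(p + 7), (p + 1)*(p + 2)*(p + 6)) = p + 2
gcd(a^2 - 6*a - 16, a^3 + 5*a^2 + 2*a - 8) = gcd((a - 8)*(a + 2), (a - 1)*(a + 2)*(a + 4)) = a + 2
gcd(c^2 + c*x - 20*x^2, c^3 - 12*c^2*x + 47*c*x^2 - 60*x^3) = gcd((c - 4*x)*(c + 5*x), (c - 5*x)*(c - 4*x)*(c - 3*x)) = -c + 4*x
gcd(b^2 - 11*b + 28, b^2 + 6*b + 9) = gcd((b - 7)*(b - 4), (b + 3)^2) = 1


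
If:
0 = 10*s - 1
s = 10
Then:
No Solution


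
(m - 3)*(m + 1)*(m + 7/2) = m^3 + 3*m^2/2 - 10*m - 21/2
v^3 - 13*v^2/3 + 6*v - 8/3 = (v - 2)*(v - 4/3)*(v - 1)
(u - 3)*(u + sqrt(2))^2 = u^3 - 3*u^2 + 2*sqrt(2)*u^2 - 6*sqrt(2)*u + 2*u - 6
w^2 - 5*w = w*(w - 5)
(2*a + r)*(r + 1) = 2*a*r + 2*a + r^2 + r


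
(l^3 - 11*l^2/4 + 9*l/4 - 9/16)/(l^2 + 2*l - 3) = (16*l^3 - 44*l^2 + 36*l - 9)/(16*(l^2 + 2*l - 3))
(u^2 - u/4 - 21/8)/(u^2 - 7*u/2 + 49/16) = 2*(2*u + 3)/(4*u - 7)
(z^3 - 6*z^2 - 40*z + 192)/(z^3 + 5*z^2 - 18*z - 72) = (z - 8)/(z + 3)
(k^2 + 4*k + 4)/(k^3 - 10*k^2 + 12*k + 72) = (k + 2)/(k^2 - 12*k + 36)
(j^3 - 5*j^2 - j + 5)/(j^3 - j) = (j - 5)/j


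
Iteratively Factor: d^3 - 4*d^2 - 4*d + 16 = (d - 2)*(d^2 - 2*d - 8) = (d - 2)*(d + 2)*(d - 4)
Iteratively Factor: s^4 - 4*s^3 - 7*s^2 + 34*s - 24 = (s - 2)*(s^3 - 2*s^2 - 11*s + 12) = (s - 2)*(s - 1)*(s^2 - s - 12) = (s - 4)*(s - 2)*(s - 1)*(s + 3)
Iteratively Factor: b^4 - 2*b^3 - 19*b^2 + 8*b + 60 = (b - 5)*(b^3 + 3*b^2 - 4*b - 12) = (b - 5)*(b + 2)*(b^2 + b - 6) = (b - 5)*(b - 2)*(b + 2)*(b + 3)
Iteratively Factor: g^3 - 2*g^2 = (g - 2)*(g^2) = g*(g - 2)*(g)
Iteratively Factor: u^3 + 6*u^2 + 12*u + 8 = (u + 2)*(u^2 + 4*u + 4) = (u + 2)^2*(u + 2)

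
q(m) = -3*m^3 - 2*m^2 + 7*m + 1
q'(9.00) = -758.00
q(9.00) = -2285.00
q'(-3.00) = -62.00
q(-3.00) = 43.00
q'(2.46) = -57.30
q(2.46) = -38.54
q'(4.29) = -175.80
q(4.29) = -242.64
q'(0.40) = 3.96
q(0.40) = 3.29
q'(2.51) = -59.74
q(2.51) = -41.47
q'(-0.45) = 6.98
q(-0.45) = -2.28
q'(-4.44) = -152.66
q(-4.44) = 193.08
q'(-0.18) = 7.43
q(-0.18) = -0.31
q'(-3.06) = -65.03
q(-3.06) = 46.81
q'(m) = -9*m^2 - 4*m + 7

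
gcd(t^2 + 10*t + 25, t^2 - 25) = t + 5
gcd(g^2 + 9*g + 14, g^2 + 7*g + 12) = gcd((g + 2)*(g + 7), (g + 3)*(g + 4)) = 1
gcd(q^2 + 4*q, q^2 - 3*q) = q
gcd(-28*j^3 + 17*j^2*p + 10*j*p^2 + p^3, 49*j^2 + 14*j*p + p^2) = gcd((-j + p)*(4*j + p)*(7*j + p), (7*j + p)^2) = 7*j + p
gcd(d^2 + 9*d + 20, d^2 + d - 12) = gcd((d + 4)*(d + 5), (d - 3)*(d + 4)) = d + 4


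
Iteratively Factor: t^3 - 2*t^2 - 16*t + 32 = (t + 4)*(t^2 - 6*t + 8) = (t - 4)*(t + 4)*(t - 2)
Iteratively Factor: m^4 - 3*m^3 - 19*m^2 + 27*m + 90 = (m - 5)*(m^3 + 2*m^2 - 9*m - 18) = (m - 5)*(m + 3)*(m^2 - m - 6) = (m - 5)*(m + 2)*(m + 3)*(m - 3)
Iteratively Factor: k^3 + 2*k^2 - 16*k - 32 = (k + 4)*(k^2 - 2*k - 8) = (k + 2)*(k + 4)*(k - 4)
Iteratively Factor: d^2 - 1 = (d + 1)*(d - 1)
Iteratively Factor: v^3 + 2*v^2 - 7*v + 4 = (v + 4)*(v^2 - 2*v + 1) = (v - 1)*(v + 4)*(v - 1)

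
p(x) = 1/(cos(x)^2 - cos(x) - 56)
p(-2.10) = -0.02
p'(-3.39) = -0.00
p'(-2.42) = 0.00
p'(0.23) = 0.00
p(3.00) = -0.02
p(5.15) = -0.02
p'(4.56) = 0.00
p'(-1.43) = 0.00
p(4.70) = -0.02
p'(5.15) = 0.00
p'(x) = (2*sin(x)*cos(x) - sin(x))/(cos(x)^2 - cos(x) - 56)^2 = (2*cos(x) - 1)*sin(x)/(sin(x)^2 + cos(x) + 55)^2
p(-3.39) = -0.02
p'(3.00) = 0.00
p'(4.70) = 0.00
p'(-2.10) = 0.00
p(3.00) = -0.02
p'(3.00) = 0.00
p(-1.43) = -0.02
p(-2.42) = -0.02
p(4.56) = -0.02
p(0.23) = -0.02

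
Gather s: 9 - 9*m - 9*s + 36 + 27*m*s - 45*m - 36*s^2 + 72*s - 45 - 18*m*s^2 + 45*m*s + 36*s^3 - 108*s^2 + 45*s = -54*m + 36*s^3 + s^2*(-18*m - 144) + s*(72*m + 108)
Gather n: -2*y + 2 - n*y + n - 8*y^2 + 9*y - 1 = n*(1 - y) - 8*y^2 + 7*y + 1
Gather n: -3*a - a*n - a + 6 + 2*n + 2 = -4*a + n*(2 - a) + 8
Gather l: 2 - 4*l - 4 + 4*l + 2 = 0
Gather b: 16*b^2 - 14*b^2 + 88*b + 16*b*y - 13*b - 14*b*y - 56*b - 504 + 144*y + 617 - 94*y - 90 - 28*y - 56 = 2*b^2 + b*(2*y + 19) + 22*y - 33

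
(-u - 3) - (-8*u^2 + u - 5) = 8*u^2 - 2*u + 2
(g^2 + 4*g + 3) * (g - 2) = g^3 + 2*g^2 - 5*g - 6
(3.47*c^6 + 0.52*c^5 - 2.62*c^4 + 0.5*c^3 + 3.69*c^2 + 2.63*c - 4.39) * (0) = 0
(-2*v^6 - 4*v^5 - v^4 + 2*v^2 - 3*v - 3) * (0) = 0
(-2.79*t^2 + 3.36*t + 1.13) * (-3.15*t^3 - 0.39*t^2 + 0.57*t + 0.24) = 8.7885*t^5 - 9.4959*t^4 - 6.4602*t^3 + 0.8049*t^2 + 1.4505*t + 0.2712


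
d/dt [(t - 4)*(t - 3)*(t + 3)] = 3*t^2 - 8*t - 9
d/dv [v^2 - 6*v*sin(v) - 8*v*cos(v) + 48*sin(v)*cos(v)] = 8*v*sin(v) - 6*v*cos(v) + 2*v - 6*sin(v) - 8*cos(v) + 48*cos(2*v)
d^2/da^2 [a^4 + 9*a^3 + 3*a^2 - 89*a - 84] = 12*a^2 + 54*a + 6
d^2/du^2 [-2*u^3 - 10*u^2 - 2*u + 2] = -12*u - 20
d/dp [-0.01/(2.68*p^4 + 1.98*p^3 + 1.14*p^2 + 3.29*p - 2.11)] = (0.1072*p^3 + 0.0594*p^2 + 0.0228*p + 0.0329)/(2.68*p^4 + 1.98*p^3 + 1.14*p^2 + 3.29*p - 2.11)^2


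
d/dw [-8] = 0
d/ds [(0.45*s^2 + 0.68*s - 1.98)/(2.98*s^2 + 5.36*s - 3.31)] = (0.3856*s^2 + 8.8218*s + 8.362)/(8.8804*s^4 + 31.9456*s^3 + 9.00200000000001*s^2 - 35.4832*s + 10.9561)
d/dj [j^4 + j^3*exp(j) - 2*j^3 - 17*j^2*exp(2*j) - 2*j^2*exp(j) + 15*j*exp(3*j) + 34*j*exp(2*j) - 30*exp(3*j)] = j^3*exp(j) + 4*j^3 - 34*j^2*exp(2*j) + j^2*exp(j) - 6*j^2 + 45*j*exp(3*j) + 34*j*exp(2*j) - 4*j*exp(j) - 75*exp(3*j) + 34*exp(2*j)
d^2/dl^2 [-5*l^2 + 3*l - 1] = -10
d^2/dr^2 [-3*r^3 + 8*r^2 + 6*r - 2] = 16 - 18*r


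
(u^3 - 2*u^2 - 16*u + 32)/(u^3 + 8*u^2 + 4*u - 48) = (u - 4)/(u + 6)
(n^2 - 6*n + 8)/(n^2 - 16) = (n - 2)/(n + 4)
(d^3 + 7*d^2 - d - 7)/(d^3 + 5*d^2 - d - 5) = (d + 7)/(d + 5)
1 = 1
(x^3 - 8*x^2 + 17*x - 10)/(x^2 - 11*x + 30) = (x^2 - 3*x + 2)/(x - 6)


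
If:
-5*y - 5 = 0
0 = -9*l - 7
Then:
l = -7/9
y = -1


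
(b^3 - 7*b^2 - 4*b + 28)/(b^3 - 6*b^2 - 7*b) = (b^2 - 4)/(b*(b + 1))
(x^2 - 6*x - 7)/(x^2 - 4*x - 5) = (x - 7)/(x - 5)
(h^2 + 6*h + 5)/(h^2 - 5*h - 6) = (h + 5)/(h - 6)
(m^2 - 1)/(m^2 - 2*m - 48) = (1 - m^2)/(-m^2 + 2*m + 48)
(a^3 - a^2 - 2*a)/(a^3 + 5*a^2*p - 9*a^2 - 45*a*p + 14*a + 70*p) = a*(a + 1)/(a^2 + 5*a*p - 7*a - 35*p)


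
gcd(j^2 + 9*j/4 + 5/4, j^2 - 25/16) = j + 5/4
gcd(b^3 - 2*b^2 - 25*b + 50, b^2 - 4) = b - 2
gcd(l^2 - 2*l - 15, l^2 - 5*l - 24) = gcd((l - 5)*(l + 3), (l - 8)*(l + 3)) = l + 3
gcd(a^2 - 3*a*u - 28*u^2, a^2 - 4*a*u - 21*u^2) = -a + 7*u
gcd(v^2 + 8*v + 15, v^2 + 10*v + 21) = v + 3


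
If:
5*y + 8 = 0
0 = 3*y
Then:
No Solution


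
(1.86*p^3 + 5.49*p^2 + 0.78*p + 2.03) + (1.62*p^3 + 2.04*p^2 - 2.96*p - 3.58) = 3.48*p^3 + 7.53*p^2 - 2.18*p - 1.55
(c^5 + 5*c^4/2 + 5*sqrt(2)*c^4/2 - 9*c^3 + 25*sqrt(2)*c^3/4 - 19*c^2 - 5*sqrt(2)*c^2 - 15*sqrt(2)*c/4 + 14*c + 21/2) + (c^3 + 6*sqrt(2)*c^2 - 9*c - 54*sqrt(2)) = c^5 + 5*c^4/2 + 5*sqrt(2)*c^4/2 - 8*c^3 + 25*sqrt(2)*c^3/4 - 19*c^2 + sqrt(2)*c^2 - 15*sqrt(2)*c/4 + 5*c - 54*sqrt(2) + 21/2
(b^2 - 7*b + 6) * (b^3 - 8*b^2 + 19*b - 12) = b^5 - 15*b^4 + 81*b^3 - 193*b^2 + 198*b - 72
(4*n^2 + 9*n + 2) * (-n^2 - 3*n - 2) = -4*n^4 - 21*n^3 - 37*n^2 - 24*n - 4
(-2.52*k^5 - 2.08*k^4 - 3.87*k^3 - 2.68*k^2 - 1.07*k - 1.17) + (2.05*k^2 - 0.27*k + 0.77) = -2.52*k^5 - 2.08*k^4 - 3.87*k^3 - 0.63*k^2 - 1.34*k - 0.4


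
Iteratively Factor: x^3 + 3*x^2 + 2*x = (x + 2)*(x^2 + x) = (x + 1)*(x + 2)*(x)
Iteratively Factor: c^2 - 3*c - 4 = (c + 1)*(c - 4)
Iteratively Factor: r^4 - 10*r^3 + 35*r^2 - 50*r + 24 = (r - 4)*(r^3 - 6*r^2 + 11*r - 6) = (r - 4)*(r - 2)*(r^2 - 4*r + 3) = (r - 4)*(r - 2)*(r - 1)*(r - 3)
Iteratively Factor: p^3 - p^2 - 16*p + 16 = (p + 4)*(p^2 - 5*p + 4) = (p - 1)*(p + 4)*(p - 4)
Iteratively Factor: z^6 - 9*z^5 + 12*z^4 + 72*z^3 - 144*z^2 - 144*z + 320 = (z + 2)*(z^5 - 11*z^4 + 34*z^3 + 4*z^2 - 152*z + 160) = (z + 2)^2*(z^4 - 13*z^3 + 60*z^2 - 116*z + 80) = (z - 5)*(z + 2)^2*(z^3 - 8*z^2 + 20*z - 16) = (z - 5)*(z - 2)*(z + 2)^2*(z^2 - 6*z + 8) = (z - 5)*(z - 2)^2*(z + 2)^2*(z - 4)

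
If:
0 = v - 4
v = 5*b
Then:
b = 4/5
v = 4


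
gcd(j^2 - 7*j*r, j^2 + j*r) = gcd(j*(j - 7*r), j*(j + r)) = j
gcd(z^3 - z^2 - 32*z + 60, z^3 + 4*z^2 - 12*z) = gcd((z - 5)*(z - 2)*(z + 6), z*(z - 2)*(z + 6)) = z^2 + 4*z - 12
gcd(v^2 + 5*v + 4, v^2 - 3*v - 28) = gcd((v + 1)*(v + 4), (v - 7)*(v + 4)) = v + 4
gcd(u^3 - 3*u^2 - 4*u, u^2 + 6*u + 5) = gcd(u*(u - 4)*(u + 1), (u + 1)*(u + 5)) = u + 1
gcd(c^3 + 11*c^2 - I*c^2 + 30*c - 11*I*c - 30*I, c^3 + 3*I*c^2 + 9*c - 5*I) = c - I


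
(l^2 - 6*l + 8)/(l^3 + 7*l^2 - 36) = (l - 4)/(l^2 + 9*l + 18)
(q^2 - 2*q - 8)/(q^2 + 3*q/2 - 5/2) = 2*(q^2 - 2*q - 8)/(2*q^2 + 3*q - 5)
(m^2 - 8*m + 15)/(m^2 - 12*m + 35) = (m - 3)/(m - 7)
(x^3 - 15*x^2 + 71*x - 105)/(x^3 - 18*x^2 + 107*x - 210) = (x - 3)/(x - 6)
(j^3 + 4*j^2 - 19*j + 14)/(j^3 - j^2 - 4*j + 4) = (j + 7)/(j + 2)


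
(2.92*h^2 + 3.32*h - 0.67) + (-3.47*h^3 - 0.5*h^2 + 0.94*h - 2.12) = -3.47*h^3 + 2.42*h^2 + 4.26*h - 2.79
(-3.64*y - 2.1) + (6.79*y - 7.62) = 3.15*y - 9.72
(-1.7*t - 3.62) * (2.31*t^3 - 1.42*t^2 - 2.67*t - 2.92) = -3.927*t^4 - 5.9482*t^3 + 9.6794*t^2 + 14.6294*t + 10.5704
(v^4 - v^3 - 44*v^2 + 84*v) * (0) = 0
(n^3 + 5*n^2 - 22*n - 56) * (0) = 0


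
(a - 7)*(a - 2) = a^2 - 9*a + 14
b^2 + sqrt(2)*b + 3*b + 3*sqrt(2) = (b + 3)*(b + sqrt(2))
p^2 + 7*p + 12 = (p + 3)*(p + 4)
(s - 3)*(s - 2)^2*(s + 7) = s^4 - 33*s^2 + 100*s - 84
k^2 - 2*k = k*(k - 2)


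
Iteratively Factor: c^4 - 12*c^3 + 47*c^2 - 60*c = (c - 3)*(c^3 - 9*c^2 + 20*c) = (c - 4)*(c - 3)*(c^2 - 5*c) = c*(c - 4)*(c - 3)*(c - 5)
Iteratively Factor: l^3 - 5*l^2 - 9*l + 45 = (l + 3)*(l^2 - 8*l + 15) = (l - 3)*(l + 3)*(l - 5)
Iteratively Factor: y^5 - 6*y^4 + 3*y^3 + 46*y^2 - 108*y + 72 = (y + 3)*(y^4 - 9*y^3 + 30*y^2 - 44*y + 24) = (y - 3)*(y + 3)*(y^3 - 6*y^2 + 12*y - 8) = (y - 3)*(y - 2)*(y + 3)*(y^2 - 4*y + 4) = (y - 3)*(y - 2)^2*(y + 3)*(y - 2)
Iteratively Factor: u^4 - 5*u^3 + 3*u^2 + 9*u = (u + 1)*(u^3 - 6*u^2 + 9*u) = u*(u + 1)*(u^2 - 6*u + 9) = u*(u - 3)*(u + 1)*(u - 3)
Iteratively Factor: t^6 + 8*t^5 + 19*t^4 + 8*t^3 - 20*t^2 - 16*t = (t)*(t^5 + 8*t^4 + 19*t^3 + 8*t^2 - 20*t - 16) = t*(t - 1)*(t^4 + 9*t^3 + 28*t^2 + 36*t + 16) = t*(t - 1)*(t + 2)*(t^3 + 7*t^2 + 14*t + 8) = t*(t - 1)*(t + 2)^2*(t^2 + 5*t + 4) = t*(t - 1)*(t + 2)^2*(t + 4)*(t + 1)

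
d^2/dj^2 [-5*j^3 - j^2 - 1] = -30*j - 2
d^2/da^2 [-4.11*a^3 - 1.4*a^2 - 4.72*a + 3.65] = -24.66*a - 2.8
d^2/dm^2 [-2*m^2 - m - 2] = -4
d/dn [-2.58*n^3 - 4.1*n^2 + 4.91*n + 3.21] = -7.74*n^2 - 8.2*n + 4.91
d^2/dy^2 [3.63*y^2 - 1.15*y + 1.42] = 7.26000000000000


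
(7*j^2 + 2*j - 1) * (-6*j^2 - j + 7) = -42*j^4 - 19*j^3 + 53*j^2 + 15*j - 7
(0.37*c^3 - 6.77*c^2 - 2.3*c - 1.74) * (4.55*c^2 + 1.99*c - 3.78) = 1.6835*c^5 - 30.0672*c^4 - 25.3359*c^3 + 13.0966*c^2 + 5.2314*c + 6.5772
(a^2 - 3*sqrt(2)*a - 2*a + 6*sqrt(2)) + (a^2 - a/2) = 2*a^2 - 3*sqrt(2)*a - 5*a/2 + 6*sqrt(2)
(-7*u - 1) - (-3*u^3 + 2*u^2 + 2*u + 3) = 3*u^3 - 2*u^2 - 9*u - 4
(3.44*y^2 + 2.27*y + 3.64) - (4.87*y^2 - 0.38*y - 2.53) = -1.43*y^2 + 2.65*y + 6.17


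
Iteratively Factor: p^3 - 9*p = (p)*(p^2 - 9) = p*(p + 3)*(p - 3)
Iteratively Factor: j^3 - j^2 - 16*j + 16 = (j - 4)*(j^2 + 3*j - 4) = (j - 4)*(j - 1)*(j + 4)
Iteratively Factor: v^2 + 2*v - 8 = (v + 4)*(v - 2)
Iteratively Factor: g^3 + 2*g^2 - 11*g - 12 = (g + 4)*(g^2 - 2*g - 3) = (g + 1)*(g + 4)*(g - 3)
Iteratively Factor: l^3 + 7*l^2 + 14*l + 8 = (l + 1)*(l^2 + 6*l + 8) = (l + 1)*(l + 2)*(l + 4)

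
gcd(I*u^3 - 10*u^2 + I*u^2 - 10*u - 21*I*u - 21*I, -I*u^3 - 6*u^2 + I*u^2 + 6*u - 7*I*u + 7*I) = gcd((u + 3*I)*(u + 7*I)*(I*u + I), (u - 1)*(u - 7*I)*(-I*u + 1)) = 1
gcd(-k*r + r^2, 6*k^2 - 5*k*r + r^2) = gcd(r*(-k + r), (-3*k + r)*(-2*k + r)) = 1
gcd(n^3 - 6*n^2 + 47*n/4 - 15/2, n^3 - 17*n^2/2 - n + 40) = n - 5/2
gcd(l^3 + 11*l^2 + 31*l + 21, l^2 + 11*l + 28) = l + 7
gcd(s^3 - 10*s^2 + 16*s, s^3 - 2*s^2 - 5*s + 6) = 1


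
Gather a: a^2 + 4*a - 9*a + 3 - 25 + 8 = a^2 - 5*a - 14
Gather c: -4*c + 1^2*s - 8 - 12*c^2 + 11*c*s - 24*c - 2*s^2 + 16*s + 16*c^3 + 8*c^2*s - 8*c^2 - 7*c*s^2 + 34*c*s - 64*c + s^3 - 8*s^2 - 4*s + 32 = 16*c^3 + c^2*(8*s - 20) + c*(-7*s^2 + 45*s - 92) + s^3 - 10*s^2 + 13*s + 24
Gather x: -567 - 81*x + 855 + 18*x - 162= 126 - 63*x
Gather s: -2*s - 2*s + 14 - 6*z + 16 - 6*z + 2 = -4*s - 12*z + 32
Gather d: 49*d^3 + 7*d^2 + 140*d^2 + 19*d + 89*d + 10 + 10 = 49*d^3 + 147*d^2 + 108*d + 20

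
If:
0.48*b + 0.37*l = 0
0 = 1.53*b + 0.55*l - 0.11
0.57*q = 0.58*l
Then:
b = 0.13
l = -0.17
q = -0.18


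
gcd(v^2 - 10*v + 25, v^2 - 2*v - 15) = v - 5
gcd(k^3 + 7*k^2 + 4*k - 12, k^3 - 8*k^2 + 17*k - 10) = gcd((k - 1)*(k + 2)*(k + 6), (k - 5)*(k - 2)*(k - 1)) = k - 1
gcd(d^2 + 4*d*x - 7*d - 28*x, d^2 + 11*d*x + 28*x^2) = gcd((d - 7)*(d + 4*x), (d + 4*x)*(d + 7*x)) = d + 4*x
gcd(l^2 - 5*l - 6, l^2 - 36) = l - 6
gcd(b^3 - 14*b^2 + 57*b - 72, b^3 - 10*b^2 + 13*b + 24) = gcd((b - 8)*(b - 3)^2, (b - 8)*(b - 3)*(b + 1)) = b^2 - 11*b + 24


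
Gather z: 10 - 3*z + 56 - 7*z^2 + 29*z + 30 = -7*z^2 + 26*z + 96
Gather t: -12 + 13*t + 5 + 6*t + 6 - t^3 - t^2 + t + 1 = -t^3 - t^2 + 20*t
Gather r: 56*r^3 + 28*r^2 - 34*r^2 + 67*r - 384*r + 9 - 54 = 56*r^3 - 6*r^2 - 317*r - 45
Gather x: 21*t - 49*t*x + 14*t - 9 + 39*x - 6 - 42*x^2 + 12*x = 35*t - 42*x^2 + x*(51 - 49*t) - 15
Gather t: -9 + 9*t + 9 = 9*t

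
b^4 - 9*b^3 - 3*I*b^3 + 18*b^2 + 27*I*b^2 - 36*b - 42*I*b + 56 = (b - 7)*(b - 2)*(b - 4*I)*(b + I)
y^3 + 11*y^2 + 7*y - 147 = (y - 3)*(y + 7)^2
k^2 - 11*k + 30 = (k - 6)*(k - 5)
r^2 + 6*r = r*(r + 6)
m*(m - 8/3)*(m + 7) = m^3 + 13*m^2/3 - 56*m/3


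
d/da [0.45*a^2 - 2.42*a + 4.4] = 0.9*a - 2.42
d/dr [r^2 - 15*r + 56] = 2*r - 15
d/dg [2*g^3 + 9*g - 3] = 6*g^2 + 9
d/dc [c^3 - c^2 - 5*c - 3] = 3*c^2 - 2*c - 5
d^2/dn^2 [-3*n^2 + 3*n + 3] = -6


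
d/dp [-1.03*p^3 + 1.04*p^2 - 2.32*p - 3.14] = -3.09*p^2 + 2.08*p - 2.32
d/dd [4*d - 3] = 4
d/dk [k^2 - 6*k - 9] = 2*k - 6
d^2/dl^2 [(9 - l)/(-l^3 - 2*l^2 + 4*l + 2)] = 2*(3*l^5 - 48*l^4 - 136*l^3 + 12*l^2 + 174*l - 188)/(l^9 + 6*l^8 - 46*l^6 - 24*l^5 + 120*l^4 + 44*l^3 - 72*l^2 - 48*l - 8)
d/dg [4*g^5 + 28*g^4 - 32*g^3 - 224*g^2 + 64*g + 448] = 20*g^4 + 112*g^3 - 96*g^2 - 448*g + 64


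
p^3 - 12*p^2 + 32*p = p*(p - 8)*(p - 4)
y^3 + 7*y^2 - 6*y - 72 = (y - 3)*(y + 4)*(y + 6)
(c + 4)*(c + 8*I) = c^2 + 4*c + 8*I*c + 32*I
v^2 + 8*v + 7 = (v + 1)*(v + 7)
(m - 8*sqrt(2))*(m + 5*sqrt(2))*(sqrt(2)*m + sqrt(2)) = sqrt(2)*m^3 - 6*m^2 + sqrt(2)*m^2 - 80*sqrt(2)*m - 6*m - 80*sqrt(2)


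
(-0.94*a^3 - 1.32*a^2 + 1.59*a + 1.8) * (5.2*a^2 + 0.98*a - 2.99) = -4.888*a^5 - 7.7852*a^4 + 9.785*a^3 + 14.865*a^2 - 2.9901*a - 5.382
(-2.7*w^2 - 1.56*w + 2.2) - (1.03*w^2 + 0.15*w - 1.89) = -3.73*w^2 - 1.71*w + 4.09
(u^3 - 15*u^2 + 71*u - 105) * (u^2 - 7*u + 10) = u^5 - 22*u^4 + 186*u^3 - 752*u^2 + 1445*u - 1050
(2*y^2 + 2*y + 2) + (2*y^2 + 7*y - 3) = 4*y^2 + 9*y - 1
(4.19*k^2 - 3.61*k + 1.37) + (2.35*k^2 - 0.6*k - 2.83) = 6.54*k^2 - 4.21*k - 1.46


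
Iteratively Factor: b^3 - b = (b - 1)*(b^2 + b) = (b - 1)*(b + 1)*(b)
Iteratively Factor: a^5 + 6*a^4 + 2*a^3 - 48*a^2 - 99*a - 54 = (a - 3)*(a^4 + 9*a^3 + 29*a^2 + 39*a + 18) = (a - 3)*(a + 1)*(a^3 + 8*a^2 + 21*a + 18) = (a - 3)*(a + 1)*(a + 2)*(a^2 + 6*a + 9) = (a - 3)*(a + 1)*(a + 2)*(a + 3)*(a + 3)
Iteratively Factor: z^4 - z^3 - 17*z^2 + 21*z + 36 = (z + 1)*(z^3 - 2*z^2 - 15*z + 36) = (z - 3)*(z + 1)*(z^2 + z - 12) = (z - 3)*(z + 1)*(z + 4)*(z - 3)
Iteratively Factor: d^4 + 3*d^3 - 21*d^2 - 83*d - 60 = (d - 5)*(d^3 + 8*d^2 + 19*d + 12) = (d - 5)*(d + 1)*(d^2 + 7*d + 12) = (d - 5)*(d + 1)*(d + 3)*(d + 4)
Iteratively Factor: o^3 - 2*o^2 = (o)*(o^2 - 2*o) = o*(o - 2)*(o)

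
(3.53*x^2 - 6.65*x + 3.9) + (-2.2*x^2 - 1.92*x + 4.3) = 1.33*x^2 - 8.57*x + 8.2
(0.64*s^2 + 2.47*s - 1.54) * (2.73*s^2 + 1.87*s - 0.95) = 1.7472*s^4 + 7.9399*s^3 - 0.193299999999999*s^2 - 5.2263*s + 1.463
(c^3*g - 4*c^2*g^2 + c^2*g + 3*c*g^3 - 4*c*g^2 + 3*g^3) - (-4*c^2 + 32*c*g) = c^3*g - 4*c^2*g^2 + c^2*g + 4*c^2 + 3*c*g^3 - 4*c*g^2 - 32*c*g + 3*g^3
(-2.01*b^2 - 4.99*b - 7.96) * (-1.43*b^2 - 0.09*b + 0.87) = 2.8743*b^4 + 7.3166*b^3 + 10.0832*b^2 - 3.6249*b - 6.9252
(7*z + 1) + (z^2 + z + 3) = z^2 + 8*z + 4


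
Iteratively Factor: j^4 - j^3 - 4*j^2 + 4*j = (j)*(j^3 - j^2 - 4*j + 4) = j*(j - 2)*(j^2 + j - 2) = j*(j - 2)*(j + 2)*(j - 1)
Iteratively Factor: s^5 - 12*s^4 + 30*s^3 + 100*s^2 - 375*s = (s)*(s^4 - 12*s^3 + 30*s^2 + 100*s - 375) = s*(s - 5)*(s^3 - 7*s^2 - 5*s + 75) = s*(s - 5)^2*(s^2 - 2*s - 15) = s*(s - 5)^3*(s + 3)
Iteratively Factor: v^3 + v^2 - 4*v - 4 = (v - 2)*(v^2 + 3*v + 2) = (v - 2)*(v + 1)*(v + 2)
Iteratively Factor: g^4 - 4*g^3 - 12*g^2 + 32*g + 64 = (g + 2)*(g^3 - 6*g^2 + 32) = (g - 4)*(g + 2)*(g^2 - 2*g - 8) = (g - 4)^2*(g + 2)*(g + 2)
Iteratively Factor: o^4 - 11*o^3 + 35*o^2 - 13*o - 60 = (o + 1)*(o^3 - 12*o^2 + 47*o - 60) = (o - 3)*(o + 1)*(o^2 - 9*o + 20) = (o - 4)*(o - 3)*(o + 1)*(o - 5)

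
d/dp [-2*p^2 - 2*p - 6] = -4*p - 2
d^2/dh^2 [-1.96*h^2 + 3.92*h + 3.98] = -3.92000000000000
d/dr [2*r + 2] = 2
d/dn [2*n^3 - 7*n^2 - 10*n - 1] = 6*n^2 - 14*n - 10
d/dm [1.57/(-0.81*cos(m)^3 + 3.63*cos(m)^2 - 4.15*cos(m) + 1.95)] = (-3.8151*cos(m)^2 + 11.3982*cos(m) - 6.5155)*sin(m)/(0.81*cos(m)^3 - 3.63*cos(m)^2 + 4.15*cos(m) - 1.95)^2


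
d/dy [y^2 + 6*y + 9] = 2*y + 6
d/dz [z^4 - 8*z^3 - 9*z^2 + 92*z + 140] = 4*z^3 - 24*z^2 - 18*z + 92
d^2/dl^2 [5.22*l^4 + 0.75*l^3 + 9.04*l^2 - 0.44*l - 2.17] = 62.64*l^2 + 4.5*l + 18.08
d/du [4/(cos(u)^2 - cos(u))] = 4*(-sin(u)/cos(u)^2 + 2*tan(u))/(cos(u) - 1)^2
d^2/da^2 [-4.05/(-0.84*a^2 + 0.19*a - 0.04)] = (-5.71536*a^2 + 1.29276*a + 4.05*(1.68*a - 0.19)*(3.36*a - 0.38) - 0.27216)/(0.84*a^2 - 0.19*a + 0.04)^3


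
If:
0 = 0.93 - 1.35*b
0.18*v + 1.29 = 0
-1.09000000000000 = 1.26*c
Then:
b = 0.69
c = -0.87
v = -7.17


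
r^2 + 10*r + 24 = (r + 4)*(r + 6)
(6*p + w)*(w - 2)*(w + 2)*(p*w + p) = 6*p^2*w^3 + 6*p^2*w^2 - 24*p^2*w - 24*p^2 + p*w^4 + p*w^3 - 4*p*w^2 - 4*p*w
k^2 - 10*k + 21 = (k - 7)*(k - 3)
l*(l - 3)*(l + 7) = l^3 + 4*l^2 - 21*l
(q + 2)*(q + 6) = q^2 + 8*q + 12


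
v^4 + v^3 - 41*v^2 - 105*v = v*(v - 7)*(v + 3)*(v + 5)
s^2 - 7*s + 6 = (s - 6)*(s - 1)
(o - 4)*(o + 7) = o^2 + 3*o - 28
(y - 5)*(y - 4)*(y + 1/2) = y^3 - 17*y^2/2 + 31*y/2 + 10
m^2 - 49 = (m - 7)*(m + 7)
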